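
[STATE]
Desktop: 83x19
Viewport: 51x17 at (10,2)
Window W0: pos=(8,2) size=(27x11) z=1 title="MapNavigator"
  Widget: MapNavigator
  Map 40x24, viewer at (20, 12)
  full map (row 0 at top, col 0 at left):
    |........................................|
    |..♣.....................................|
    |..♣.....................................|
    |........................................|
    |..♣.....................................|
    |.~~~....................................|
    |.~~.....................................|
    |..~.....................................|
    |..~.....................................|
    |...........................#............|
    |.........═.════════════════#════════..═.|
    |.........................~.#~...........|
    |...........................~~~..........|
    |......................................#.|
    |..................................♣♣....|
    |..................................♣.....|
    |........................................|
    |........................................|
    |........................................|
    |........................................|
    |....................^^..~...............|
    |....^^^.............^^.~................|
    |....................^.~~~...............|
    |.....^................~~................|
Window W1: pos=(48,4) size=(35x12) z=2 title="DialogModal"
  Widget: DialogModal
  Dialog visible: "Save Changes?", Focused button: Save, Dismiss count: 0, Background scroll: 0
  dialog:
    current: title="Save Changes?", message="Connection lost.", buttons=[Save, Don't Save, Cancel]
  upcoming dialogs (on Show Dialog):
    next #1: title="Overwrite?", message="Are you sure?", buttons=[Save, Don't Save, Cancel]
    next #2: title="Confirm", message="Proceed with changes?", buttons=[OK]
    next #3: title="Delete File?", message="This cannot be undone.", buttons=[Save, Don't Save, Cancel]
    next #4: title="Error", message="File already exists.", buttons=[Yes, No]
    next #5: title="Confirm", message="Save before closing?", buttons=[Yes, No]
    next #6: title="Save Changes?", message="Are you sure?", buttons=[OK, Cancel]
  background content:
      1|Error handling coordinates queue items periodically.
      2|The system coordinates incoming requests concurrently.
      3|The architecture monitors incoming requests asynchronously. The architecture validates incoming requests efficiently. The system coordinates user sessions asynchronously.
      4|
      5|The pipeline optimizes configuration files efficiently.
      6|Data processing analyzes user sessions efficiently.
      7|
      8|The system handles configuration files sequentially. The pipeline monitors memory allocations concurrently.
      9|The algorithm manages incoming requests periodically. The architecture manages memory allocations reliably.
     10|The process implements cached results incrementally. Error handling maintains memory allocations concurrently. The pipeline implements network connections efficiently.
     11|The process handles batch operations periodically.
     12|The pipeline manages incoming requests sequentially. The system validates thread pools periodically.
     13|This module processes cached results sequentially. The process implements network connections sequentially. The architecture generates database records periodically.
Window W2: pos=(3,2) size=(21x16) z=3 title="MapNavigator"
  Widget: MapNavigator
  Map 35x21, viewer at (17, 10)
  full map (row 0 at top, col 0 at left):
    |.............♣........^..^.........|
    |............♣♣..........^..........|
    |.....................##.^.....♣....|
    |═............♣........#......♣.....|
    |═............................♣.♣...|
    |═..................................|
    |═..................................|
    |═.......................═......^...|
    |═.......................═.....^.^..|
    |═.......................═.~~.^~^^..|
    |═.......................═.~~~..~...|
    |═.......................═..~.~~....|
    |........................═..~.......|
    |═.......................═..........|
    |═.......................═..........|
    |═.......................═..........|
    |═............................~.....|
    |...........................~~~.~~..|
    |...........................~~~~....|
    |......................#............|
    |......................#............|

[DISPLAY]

━━━━━━━━━━━━━┓━━━━━━━━━━┓                          
vigator      ┃          ┃                          
─────────────┨──────────┨             ┏━━━━━━━━━━━━
.............┃....#.....┃             ┃ DialogModal
.............┃════#═════┃             ┠────────────
.............┃..~.#~....┃             ┃Error handli
..........═..┃....~~~...┃             ┃Th┌─────────
..........═..┃..........┃             ┃Th│       Sa
..........═.~┃..........┃             ┃  │      Con
...@......═.~┃..........┃             ┃Th│[Save]  D
..........═..┃━━━━━━━━━━┛             ┃Da└─────────
..........═..┃                        ┃            
..........═..┃                        ┃The system h
..........═..┃                        ┗━━━━━━━━━━━━
..........═..┃                                     
━━━━━━━━━━━━━┛                                     
                                                   


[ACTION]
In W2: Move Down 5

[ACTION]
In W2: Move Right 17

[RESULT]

━━━━━━━━━━━━━┓━━━━━━━━━━┓                          
vigator      ┃          ┃                          
─────────────┨──────────┨             ┏━━━━━━━━━━━━
^^..         ┃....#.....┃             ┃ DialogModal
~...         ┃════#═════┃             ┠────────────
....         ┃..~.#~....┃             ┃Error handli
....         ┃....~~~...┃             ┃Th┌─────────
....         ┃..........┃             ┃Th│       Sa
....         ┃..........┃             ┃  │      Con
...@         ┃..........┃             ┃Th│[Save]  D
....         ┃━━━━━━━━━━┛             ┃Da└─────────
~~..         ┃                        ┃            
....         ┃                        ┃The system h
....         ┃                        ┗━━━━━━━━━━━━
....         ┃                                     
━━━━━━━━━━━━━┛                                     
                                                   


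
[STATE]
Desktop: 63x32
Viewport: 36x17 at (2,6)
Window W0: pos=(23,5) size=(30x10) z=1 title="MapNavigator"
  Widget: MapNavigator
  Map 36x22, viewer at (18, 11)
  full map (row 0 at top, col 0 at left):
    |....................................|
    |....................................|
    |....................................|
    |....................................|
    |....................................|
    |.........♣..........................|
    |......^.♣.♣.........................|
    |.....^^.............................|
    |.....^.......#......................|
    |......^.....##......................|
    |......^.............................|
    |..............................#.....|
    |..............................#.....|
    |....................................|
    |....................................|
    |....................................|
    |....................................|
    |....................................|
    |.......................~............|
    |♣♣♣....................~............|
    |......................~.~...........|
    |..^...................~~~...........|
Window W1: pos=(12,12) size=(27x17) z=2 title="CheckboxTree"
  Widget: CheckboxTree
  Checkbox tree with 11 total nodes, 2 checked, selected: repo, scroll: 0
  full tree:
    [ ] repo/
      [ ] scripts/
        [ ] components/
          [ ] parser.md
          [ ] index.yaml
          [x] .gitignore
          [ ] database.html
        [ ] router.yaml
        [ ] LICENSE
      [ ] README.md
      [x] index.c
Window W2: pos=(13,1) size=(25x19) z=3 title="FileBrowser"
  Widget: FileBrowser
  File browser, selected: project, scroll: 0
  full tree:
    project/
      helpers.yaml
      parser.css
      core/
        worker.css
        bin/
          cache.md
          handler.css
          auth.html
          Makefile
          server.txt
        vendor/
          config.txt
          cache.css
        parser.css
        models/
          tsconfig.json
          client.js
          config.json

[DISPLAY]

           ┃    parser.css         ┃
           ┃    [+] core/          ┃
           ┃                       ┃
           ┃                       ┃
           ┃                       ┃
           ┃                       ┃
          ┏┃                       ┃
          ┃┃                       ┃
          ┠┃                       ┃
          ┃┃                       ┃
          ┃┃                       ┃
          ┃┃                       ┃
          ┃┃                       ┃
          ┃┗━━━━━━━━━━━━━━━━━━━━━━━┛
          ┃       [x] .gitignore    
          ┃       [ ] database.html 
          ┃     [ ] router.yaml     


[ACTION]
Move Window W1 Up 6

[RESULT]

          ┏┃    parser.css         ┃
          ┃┃    [+] core/          ┃
          ┠┃                       ┃
          ┃┃                       ┃
          ┃┃                       ┃
          ┃┃                       ┃
          ┃┃                       ┃
          ┃┃                       ┃
          ┃┃                       ┃
          ┃┃                       ┃
          ┃┃                       ┃
          ┃┃                       ┃
          ┃┃                       ┃
          ┃┗━━━━━━━━━━━━━━━━━━━━━━━┛
          ┃                         
          ┃                         
          ┗━━━━━━━━━━━━━━━━━━━━━━━━━


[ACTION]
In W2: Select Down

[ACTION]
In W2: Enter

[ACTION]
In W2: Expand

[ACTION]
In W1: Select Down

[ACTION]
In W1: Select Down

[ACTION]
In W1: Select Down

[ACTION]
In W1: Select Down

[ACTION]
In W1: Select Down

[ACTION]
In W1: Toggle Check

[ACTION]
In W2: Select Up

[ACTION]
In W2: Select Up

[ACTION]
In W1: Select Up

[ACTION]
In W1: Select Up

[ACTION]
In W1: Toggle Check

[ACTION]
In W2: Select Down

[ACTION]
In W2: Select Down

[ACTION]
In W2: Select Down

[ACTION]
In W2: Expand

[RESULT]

          ┏┃    parser.css         ┃
          ┃┃  > [-] core/          ┃
          ┠┃      worker.css       ┃
          ┃┃      [+] bin/         ┃
          ┃┃      [+] vendor/      ┃
          ┃┃      parser.css       ┃
          ┃┃      [+] models/      ┃
          ┃┃                       ┃
          ┃┃                       ┃
          ┃┃                       ┃
          ┃┃                       ┃
          ┃┃                       ┃
          ┃┃                       ┃
          ┃┗━━━━━━━━━━━━━━━━━━━━━━━┛
          ┃                         
          ┃                         
          ┗━━━━━━━━━━━━━━━━━━━━━━━━━


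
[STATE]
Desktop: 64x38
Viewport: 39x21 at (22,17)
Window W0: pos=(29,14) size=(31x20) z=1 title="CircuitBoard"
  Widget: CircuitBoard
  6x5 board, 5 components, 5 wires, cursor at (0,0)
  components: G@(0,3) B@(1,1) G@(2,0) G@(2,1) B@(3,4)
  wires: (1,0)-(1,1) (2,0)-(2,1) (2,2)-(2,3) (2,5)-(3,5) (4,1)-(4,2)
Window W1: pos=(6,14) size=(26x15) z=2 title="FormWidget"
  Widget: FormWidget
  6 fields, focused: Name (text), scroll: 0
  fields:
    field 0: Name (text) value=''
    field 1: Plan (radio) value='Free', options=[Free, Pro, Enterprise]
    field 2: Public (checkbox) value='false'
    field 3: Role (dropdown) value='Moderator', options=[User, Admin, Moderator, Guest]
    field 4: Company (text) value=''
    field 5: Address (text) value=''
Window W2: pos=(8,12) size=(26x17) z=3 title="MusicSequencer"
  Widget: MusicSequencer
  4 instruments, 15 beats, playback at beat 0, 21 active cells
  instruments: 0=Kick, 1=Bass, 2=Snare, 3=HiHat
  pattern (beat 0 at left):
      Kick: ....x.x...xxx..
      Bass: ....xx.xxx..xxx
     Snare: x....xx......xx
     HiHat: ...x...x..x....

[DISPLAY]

███··███   ┃ 1 2 3 4 5               ┃ 
······██   ┃.]          G            ┃ 
█··█····   ┃                         ┃ 
           ┃· ─ B                    ┃ 
           ┃                         ┃ 
           ┃G ─ G   · ─ ·       ·    ┃ 
           ┃                    │    ┃ 
           ┃                B   ·    ┃ 
           ┃                         ┃ 
           ┃    · ─ ·                ┃ 
           ┃or: (0,0)                ┃ 
━━━━━━━━━━━┛                         ┃ 
       ┃                             ┃ 
       ┃                             ┃ 
       ┃                             ┃ 
       ┃                             ┃ 
       ┗━━━━━━━━━━━━━━━━━━━━━━━━━━━━━┛ 
                                       
                                       
                                       
                                       


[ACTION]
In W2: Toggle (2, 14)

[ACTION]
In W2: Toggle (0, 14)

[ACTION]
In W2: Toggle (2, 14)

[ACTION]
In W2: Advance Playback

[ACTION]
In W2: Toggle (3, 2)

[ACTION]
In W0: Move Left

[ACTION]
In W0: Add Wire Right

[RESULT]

███··███   ┃ 1 2 3 4 5               ┃ 
······██   ┃.]─ ·       G            ┃ 
█··█····   ┃                         ┃ 
           ┃· ─ B                    ┃ 
           ┃                         ┃ 
           ┃G ─ G   · ─ ·       ·    ┃ 
           ┃                    │    ┃ 
           ┃                B   ·    ┃ 
           ┃                         ┃ 
           ┃    · ─ ·                ┃ 
           ┃or: (0,0)                ┃ 
━━━━━━━━━━━┛                         ┃ 
       ┃                             ┃ 
       ┃                             ┃ 
       ┃                             ┃ 
       ┃                             ┃ 
       ┗━━━━━━━━━━━━━━━━━━━━━━━━━━━━━┛ 
                                       
                                       
                                       
                                       


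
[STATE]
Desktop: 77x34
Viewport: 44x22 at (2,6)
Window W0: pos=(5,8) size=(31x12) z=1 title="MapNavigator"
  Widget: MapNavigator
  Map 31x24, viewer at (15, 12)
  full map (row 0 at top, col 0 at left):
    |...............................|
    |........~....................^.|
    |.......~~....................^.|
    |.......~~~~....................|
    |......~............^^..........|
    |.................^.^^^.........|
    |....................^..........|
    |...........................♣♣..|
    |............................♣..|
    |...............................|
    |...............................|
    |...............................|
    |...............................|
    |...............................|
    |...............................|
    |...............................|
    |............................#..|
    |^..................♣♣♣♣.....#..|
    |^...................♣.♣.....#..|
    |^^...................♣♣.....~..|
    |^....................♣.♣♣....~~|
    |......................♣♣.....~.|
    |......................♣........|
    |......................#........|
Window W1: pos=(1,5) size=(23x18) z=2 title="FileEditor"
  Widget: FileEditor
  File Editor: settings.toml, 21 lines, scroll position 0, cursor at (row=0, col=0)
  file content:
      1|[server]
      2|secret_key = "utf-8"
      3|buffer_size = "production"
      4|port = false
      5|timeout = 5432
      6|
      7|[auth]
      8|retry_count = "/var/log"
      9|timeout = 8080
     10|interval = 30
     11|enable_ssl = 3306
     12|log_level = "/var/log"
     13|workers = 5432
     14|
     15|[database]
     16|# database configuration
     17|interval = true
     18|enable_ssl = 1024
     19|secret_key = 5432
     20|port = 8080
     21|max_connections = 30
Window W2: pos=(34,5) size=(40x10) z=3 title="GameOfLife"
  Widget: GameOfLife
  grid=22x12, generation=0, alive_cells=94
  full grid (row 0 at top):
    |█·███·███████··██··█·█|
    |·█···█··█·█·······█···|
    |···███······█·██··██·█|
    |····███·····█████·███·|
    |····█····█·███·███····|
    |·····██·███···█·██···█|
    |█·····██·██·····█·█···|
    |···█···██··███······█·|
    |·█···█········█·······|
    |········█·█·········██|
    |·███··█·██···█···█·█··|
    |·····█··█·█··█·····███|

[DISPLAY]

 FileEditor          ┃          ┃ GameOfLife
─────────────────────┨          ┠───────────
█server]            ▲┃━━━━━━━━━━┃Gen: 0     
secret_key = "utf-8"█┃          ┃····███····
buffer_size = "produ░┃──────────┃····█····█·
port = false        ░┃.........♣┃·····██·███
timeout = 5432      ░┃..........┃█·····██·██
                    ░┃..........┃···█···██··
[auth]              ░┃..........┗━━━━━━━━━━━
retry_count = "/var/░┃...........┃          
timeout = 8080      ░┃...........┃          
interval = 30       ░┃...........┃          
enable_ssl = 3306   ░┃...........┃          
log_level = "/var/lo░┃━━━━━━━━━━━┛          
workers = 5432      ░┃                      
                    ▼┃                      
━━━━━━━━━━━━━━━━━━━━━┛                      
                                            
                                            
                                            
                                            
                                            


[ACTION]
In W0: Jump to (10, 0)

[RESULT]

 FileEditor          ┃          ┃ GameOfLife
─────────────────────┨          ┠───────────
█server]            ▲┃━━━━━━━━━━┃Gen: 0     
secret_key = "utf-8"█┃          ┃····███····
buffer_size = "produ░┃──────────┃····█····█·
port = false        ░┃          ┃·····██·███
timeout = 5432      ░┃          ┃█·····██·██
                    ░┃          ┃···█···██··
[auth]              ░┃          ┗━━━━━━━━━━━
retry_count = "/var/░┃...........┃          
timeout = 8080      ░┃...........┃          
interval = 30       ░┃...........┃          
enable_ssl = 3306   ░┃...........┃          
log_level = "/var/lo░┃━━━━━━━━━━━┛          
workers = 5432      ░┃                      
                    ▼┃                      
━━━━━━━━━━━━━━━━━━━━━┛                      
                                            
                                            
                                            
                                            
                                            


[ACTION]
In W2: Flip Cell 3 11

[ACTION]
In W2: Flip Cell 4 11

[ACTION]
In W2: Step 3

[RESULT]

 FileEditor          ┃          ┃ GameOfLife
─────────────────────┨          ┠───────────
█server]            ▲┃━━━━━━━━━━┃Gen: 3     
secret_key = "utf-8"█┃          ┃·······███·
buffer_size = "produ░┃──────────┃·····█·····
port = false        ░┃          ┃····██·····
timeout = 5432      ░┃          ┃····█····█·
                    ░┃          ┃·····█·····
[auth]              ░┃          ┗━━━━━━━━━━━
retry_count = "/var/░┃...........┃          
timeout = 8080      ░┃...........┃          
interval = 30       ░┃...........┃          
enable_ssl = 3306   ░┃...........┃          
log_level = "/var/lo░┃━━━━━━━━━━━┛          
workers = 5432      ░┃                      
                    ▼┃                      
━━━━━━━━━━━━━━━━━━━━━┛                      
                                            
                                            
                                            
                                            
                                            


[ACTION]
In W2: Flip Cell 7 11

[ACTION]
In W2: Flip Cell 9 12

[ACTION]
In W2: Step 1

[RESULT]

 FileEditor          ┃          ┃ GameOfLife
─────────────────────┨          ┠───────────
█server]            ▲┃━━━━━━━━━━┃Gen: 4     
secret_key = "utf-8"█┃          ┃······██·█·
buffer_size = "produ░┃──────────┃····███·█··
port = false        ░┃          ┃····██·····
timeout = 5432      ░┃          ┃····█······
                    ░┃          ┃·····██···█
[auth]              ░┃          ┗━━━━━━━━━━━
retry_count = "/var/░┃...........┃          
timeout = 8080      ░┃...........┃          
interval = 30       ░┃...........┃          
enable_ssl = 3306   ░┃...........┃          
log_level = "/var/lo░┃━━━━━━━━━━━┛          
workers = 5432      ░┃                      
                    ▼┃                      
━━━━━━━━━━━━━━━━━━━━━┛                      
                                            
                                            
                                            
                                            
                                            


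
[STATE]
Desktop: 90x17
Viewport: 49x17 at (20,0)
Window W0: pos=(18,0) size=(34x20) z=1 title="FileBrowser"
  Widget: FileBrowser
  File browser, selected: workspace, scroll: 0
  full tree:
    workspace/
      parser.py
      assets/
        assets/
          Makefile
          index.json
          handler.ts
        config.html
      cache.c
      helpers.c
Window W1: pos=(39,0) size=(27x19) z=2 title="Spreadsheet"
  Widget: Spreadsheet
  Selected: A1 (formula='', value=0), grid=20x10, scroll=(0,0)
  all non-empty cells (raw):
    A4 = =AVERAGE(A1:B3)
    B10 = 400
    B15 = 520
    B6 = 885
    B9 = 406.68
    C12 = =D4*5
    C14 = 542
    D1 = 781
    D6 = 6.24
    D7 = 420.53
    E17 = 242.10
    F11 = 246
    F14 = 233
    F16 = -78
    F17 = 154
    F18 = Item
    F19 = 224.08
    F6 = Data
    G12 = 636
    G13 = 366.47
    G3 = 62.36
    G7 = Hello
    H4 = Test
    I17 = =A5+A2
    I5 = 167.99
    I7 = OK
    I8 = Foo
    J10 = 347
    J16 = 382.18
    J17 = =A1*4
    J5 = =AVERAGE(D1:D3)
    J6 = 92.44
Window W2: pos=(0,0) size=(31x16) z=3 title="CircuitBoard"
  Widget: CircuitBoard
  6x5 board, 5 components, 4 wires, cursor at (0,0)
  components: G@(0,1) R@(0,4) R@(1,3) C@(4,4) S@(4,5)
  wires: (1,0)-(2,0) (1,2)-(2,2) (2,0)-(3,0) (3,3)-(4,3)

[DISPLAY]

━━━━━━━━━━┓━━━━━━━━┏━━━━━━━━━━━━━━━━━━━━━━━━━┓   
          ┃        ┃ Spreadsheet             ┃   
──────────┨────────┠─────────────────────────┨   
          ┃ace/    ┃A1:                      ┃   
 R        ┃y       ┃       A       B       C ┃   
          ┃ts/     ┃-------------------------┃   
          ┃        ┃  1      [0]       0     ┃   
          ┃c       ┃  2        0       0     ┃   
          ┃        ┃  3        0       0     ┃   
          ┃        ┃  4        0       0     ┃   
          ┃        ┃  5        0       0     ┃   
          ┃        ┃  6        0     885     ┃   
 C   S    ┃        ┃  7        0       0     ┃   
          ┃        ┃  8        0       0     ┃   
          ┃        ┃  9        0  406.68     ┃   
━━━━━━━━━━┛        ┃ 10        0     400     ┃   
                   ┃ 11        0       0     ┃   


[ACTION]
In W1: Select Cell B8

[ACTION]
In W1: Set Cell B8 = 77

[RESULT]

━━━━━━━━━━┓━━━━━━━━┏━━━━━━━━━━━━━━━━━━━━━━━━━┓   
          ┃        ┃ Spreadsheet             ┃   
──────────┨────────┠─────────────────────────┨   
          ┃ace/    ┃B8: 77                   ┃   
 R        ┃y       ┃       A       B       C ┃   
          ┃ts/     ┃-------------------------┃   
          ┃        ┃  1        0       0     ┃   
          ┃c       ┃  2        0       0     ┃   
          ┃        ┃  3        0       0     ┃   
          ┃        ┃  4        0       0     ┃   
          ┃        ┃  5        0       0     ┃   
          ┃        ┃  6        0     885     ┃   
 C   S    ┃        ┃  7        0       0     ┃   
          ┃        ┃  8        0    [77]     ┃   
          ┃        ┃  9        0  406.68     ┃   
━━━━━━━━━━┛        ┃ 10        0     400     ┃   
                   ┃ 11        0       0     ┃   


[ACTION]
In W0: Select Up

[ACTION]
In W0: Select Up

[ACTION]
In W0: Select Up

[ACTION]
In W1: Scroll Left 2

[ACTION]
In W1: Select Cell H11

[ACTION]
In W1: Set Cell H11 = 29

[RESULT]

━━━━━━━━━━┓━━━━━━━━┏━━━━━━━━━━━━━━━━━━━━━━━━━┓   
          ┃        ┃ Spreadsheet             ┃   
──────────┨────────┠─────────────────────────┨   
          ┃ace/    ┃H11: 29                  ┃   
 R        ┃y       ┃       A       B       C ┃   
          ┃ts/     ┃-------------------------┃   
          ┃        ┃  1        0       0     ┃   
          ┃c       ┃  2        0       0     ┃   
          ┃        ┃  3        0       0     ┃   
          ┃        ┃  4        0       0     ┃   
          ┃        ┃  5        0       0     ┃   
          ┃        ┃  6        0     885     ┃   
 C   S    ┃        ┃  7        0       0     ┃   
          ┃        ┃  8        0      77     ┃   
          ┃        ┃  9        0  406.68     ┃   
━━━━━━━━━━┛        ┃ 10        0     400     ┃   
                   ┃ 11        0       0     ┃   


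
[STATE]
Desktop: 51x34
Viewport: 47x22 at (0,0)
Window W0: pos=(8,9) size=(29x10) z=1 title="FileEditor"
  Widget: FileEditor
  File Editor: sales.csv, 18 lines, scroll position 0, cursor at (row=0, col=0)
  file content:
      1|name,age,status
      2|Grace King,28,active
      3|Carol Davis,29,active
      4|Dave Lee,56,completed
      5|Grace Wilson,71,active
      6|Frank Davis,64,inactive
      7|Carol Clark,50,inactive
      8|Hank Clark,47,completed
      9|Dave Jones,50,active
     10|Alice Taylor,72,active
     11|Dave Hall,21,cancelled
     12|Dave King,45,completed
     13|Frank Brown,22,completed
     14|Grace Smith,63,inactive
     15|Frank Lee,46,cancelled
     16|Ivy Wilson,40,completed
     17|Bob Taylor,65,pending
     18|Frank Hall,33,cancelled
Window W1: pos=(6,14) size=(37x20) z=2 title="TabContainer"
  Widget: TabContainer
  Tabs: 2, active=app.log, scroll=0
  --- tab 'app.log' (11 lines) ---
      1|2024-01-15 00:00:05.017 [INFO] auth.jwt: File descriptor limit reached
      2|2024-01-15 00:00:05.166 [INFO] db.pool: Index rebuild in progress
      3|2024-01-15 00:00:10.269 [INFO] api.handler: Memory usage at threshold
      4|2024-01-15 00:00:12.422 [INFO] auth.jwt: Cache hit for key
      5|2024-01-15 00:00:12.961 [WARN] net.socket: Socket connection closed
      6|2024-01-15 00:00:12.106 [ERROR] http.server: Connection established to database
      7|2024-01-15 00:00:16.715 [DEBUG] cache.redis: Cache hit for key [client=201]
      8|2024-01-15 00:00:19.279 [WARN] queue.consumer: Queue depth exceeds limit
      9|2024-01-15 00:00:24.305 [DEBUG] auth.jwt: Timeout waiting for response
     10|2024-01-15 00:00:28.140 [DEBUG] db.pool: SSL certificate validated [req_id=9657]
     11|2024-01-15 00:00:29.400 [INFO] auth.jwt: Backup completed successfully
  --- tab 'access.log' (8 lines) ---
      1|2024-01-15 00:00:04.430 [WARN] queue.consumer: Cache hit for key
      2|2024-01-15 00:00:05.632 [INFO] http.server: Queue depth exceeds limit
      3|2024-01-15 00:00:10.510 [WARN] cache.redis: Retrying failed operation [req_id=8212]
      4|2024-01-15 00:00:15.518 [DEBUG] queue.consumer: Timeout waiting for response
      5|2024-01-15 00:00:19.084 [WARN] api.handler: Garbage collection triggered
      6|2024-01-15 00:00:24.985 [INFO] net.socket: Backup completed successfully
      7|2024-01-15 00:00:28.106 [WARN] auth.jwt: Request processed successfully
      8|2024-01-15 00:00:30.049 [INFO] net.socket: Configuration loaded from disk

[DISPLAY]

                                               
                                               
                                               
                                               
                                               
                                               
                                               
                                               
                                               
        ┏━━━━━━━━━━━━━━━━━━━━━━━━━━━┓          
        ┃ FileEditor                ┃          
        ┠───────────────────────────┨          
        ┃█ame,age,status           ▲┃          
        ┃Grace King,28,active      █┃          
      ┏━━━━━━━━━━━━━━━━━━━━━━━━━━━━━━━━━━━┓    
      ┃ TabContainer                      ┃    
      ┠───────────────────────────────────┨    
      ┃[app.log]│ access.log              ┃    
      ┃───────────────────────────────────┃    
      ┃2024-01-15 00:00:05.017 [INFO] auth┃    
      ┃2024-01-15 00:00:05.166 [INFO] db.p┃    
      ┃2024-01-15 00:00:10.269 [INFO] api.┃    


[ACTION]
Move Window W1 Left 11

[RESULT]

                                               
                                               
                                               
                                               
                                               
                                               
                                               
                                               
                                               
        ┏━━━━━━━━━━━━━━━━━━━━━━━━━━━┓          
        ┃ FileEditor                ┃          
        ┠───────────────────────────┨          
        ┃█ame,age,status           ▲┃          
        ┃Grace King,28,active      █┃          
┏━━━━━━━━━━━━━━━━━━━━━━━━━━━━━━━━━━━┓          
┃ TabContainer                      ┃          
┠───────────────────────────────────┨          
┃[app.log]│ access.log              ┃          
┃───────────────────────────────────┃          
┃2024-01-15 00:00:05.017 [INFO] auth┃          
┃2024-01-15 00:00:05.166 [INFO] db.p┃          
┃2024-01-15 00:00:10.269 [INFO] api.┃          


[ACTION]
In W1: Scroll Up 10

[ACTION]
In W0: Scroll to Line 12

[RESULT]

                                               
                                               
                                               
                                               
                                               
                                               
                                               
                                               
                                               
        ┏━━━━━━━━━━━━━━━━━━━━━━━━━━━┓          
        ┃ FileEditor                ┃          
        ┠───────────────────────────┨          
        ┃Dave King,45,completed    ▲┃          
        ┃Frank Brown,22,completed  ░┃          
┏━━━━━━━━━━━━━━━━━━━━━━━━━━━━━━━━━━━┓          
┃ TabContainer                      ┃          
┠───────────────────────────────────┨          
┃[app.log]│ access.log              ┃          
┃───────────────────────────────────┃          
┃2024-01-15 00:00:05.017 [INFO] auth┃          
┃2024-01-15 00:00:05.166 [INFO] db.p┃          
┃2024-01-15 00:00:10.269 [INFO] api.┃          


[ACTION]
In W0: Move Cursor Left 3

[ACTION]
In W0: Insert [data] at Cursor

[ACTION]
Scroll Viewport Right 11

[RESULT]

                                               
                                               
                                               
                                               
                                               
                                               
                                               
                                               
                                               
    ┏━━━━━━━━━━━━━━━━━━━━━━━━━━━┓              
    ┃ FileEditor                ┃              
    ┠───────────────────────────┨              
    ┃Dave King,45,completed    ▲┃              
    ┃Frank Brown,22,completed  ░┃              
━━━━━━━━━━━━━━━━━━━━━━━━━━━━━━━━┓              
bContainer                      ┃              
────────────────────────────────┨              
p.log]│ access.log              ┃              
────────────────────────────────┃              
4-01-15 00:00:05.017 [INFO] auth┃              
4-01-15 00:00:05.166 [INFO] db.p┃              
4-01-15 00:00:10.269 [INFO] api.┃              


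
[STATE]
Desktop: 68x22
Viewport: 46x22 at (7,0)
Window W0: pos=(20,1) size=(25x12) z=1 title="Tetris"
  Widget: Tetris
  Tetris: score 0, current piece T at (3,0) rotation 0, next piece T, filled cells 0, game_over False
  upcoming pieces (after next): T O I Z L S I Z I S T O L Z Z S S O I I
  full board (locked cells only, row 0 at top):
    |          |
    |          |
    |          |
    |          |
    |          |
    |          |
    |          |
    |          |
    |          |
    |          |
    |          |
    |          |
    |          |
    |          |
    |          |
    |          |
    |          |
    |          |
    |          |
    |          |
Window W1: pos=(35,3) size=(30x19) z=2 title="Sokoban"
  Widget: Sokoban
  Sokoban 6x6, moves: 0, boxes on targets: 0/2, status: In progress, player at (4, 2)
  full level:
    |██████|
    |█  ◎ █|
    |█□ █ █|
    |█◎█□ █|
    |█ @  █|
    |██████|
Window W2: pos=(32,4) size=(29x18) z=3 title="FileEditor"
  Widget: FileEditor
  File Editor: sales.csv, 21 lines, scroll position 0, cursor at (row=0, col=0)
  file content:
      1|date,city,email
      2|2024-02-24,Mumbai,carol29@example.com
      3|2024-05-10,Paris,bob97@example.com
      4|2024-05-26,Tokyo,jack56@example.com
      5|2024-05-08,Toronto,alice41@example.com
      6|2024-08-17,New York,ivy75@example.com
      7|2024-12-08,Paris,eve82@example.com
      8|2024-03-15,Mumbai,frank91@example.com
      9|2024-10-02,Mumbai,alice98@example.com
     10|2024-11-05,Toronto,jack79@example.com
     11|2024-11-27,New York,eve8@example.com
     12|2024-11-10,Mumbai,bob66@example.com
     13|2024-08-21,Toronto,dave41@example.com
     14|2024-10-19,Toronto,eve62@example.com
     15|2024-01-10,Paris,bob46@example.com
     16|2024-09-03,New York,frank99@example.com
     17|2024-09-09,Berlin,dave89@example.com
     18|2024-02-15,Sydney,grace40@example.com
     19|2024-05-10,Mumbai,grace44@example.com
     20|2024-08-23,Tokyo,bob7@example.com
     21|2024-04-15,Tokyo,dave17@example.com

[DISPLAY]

                                              
             ┏━━━━━━━━━━━━━━━━━━━━━━━┓        
             ┃ Tetris                ┃        
             ┠──────────────┏━━━━━━━━━━━━━━━━━
             ┃          │┏━━━━━━━━━━━━━━━━━━━━
             ┃          │┃ FileEditor         
             ┃          │┠────────────────────
             ┃          │┃█ate,city,email     
             ┃          │┃2024-02-24,Mumbai,ca
             ┃          │┃2024-05-10,Paris,bob
             ┃          │┃2024-05-26,Tokyo,jac
             ┃          │┃2024-05-08,Toronto,a
             ┗━━━━━━━━━━━┃2024-08-17,New York,
                         ┃2024-12-08,Paris,eve
                         ┃2024-03-15,Mumbai,fr
                         ┃2024-10-02,Mumbai,al
                         ┃2024-11-05,Toronto,j
                         ┃2024-11-27,New York,
                         ┃2024-11-10,Mumbai,bo
                         ┃2024-08-21,Toronto,d
                         ┃2024-10-19,Toronto,e
                         ┗━━━━━━━━━━━━━━━━━━━━


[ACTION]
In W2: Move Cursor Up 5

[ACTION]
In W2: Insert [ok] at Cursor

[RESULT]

                                              
             ┏━━━━━━━━━━━━━━━━━━━━━━━┓        
             ┃ Tetris                ┃        
             ┠──────────────┏━━━━━━━━━━━━━━━━━
             ┃          │┏━━━━━━━━━━━━━━━━━━━━
             ┃          │┃ FileEditor         
             ┃          │┠────────────────────
             ┃          │┃ok█ate,city,email   
             ┃          │┃2024-02-24,Mumbai,ca
             ┃          │┃2024-05-10,Paris,bob
             ┃          │┃2024-05-26,Tokyo,jac
             ┃          │┃2024-05-08,Toronto,a
             ┗━━━━━━━━━━━┃2024-08-17,New York,
                         ┃2024-12-08,Paris,eve
                         ┃2024-03-15,Mumbai,fr
                         ┃2024-10-02,Mumbai,al
                         ┃2024-11-05,Toronto,j
                         ┃2024-11-27,New York,
                         ┃2024-11-10,Mumbai,bo
                         ┃2024-08-21,Toronto,d
                         ┃2024-10-19,Toronto,e
                         ┗━━━━━━━━━━━━━━━━━━━━


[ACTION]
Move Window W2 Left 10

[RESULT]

                                              
             ┏━━━━━━━━━━━━━━━━━━━━━━━┓        
             ┃ Tetris                ┃        
             ┠──────────────┏━━━━━━━━━━━━━━━━━
             ┃ ┏━━━━━━━━━━━━━━━━━━━━━━━━━━━┓  
             ┃ ┃ FileEditor                ┃──
             ┃ ┠───────────────────────────┨  
             ┃ ┃ok█ate,city,email         ▲┃  
             ┃ ┃2024-02-24,Mumbai,carol29@█┃  
             ┃ ┃2024-05-10,Paris,bob97@exa░┃  
             ┃ ┃2024-05-26,Tokyo,jack56@ex░┃  
             ┃ ┃2024-05-08,Toronto,alice41░┃  
             ┗━┃2024-08-17,New York,ivy75@░┃  
               ┃2024-12-08,Paris,eve82@exa░┃  
               ┃2024-03-15,Mumbai,frank91@░┃  
               ┃2024-10-02,Mumbai,alice98@░┃  
               ┃2024-11-05,Toronto,jack79@░┃  
               ┃2024-11-27,New York,eve8@e░┃  
               ┃2024-11-10,Mumbai,bob66@ex░┃  
               ┃2024-08-21,Toronto,dave41@░┃  
               ┃2024-10-19,Toronto,eve62@e▼┃  
               ┗━━━━━━━━━━━━━━━━━━━━━━━━━━━┛━━


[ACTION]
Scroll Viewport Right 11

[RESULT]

                                              
  ┏━━━━━━━━━━━━━━━━━━━━━━━┓                   
  ┃ Tetris                ┃                   
  ┠──────────────┏━━━━━━━━━━━━━━━━━━━━━━━━━━━━
  ┃ ┏━━━━━━━━━━━━━━━━━━━━━━━━━━━┓             
  ┃ ┃ FileEditor                ┃─────────────
  ┃ ┠───────────────────────────┨             
  ┃ ┃ok█ate,city,email         ▲┃             
  ┃ ┃2024-02-24,Mumbai,carol29@█┃             
  ┃ ┃2024-05-10,Paris,bob97@exa░┃             
  ┃ ┃2024-05-26,Tokyo,jack56@ex░┃             
  ┃ ┃2024-05-08,Toronto,alice41░┃             
  ┗━┃2024-08-17,New York,ivy75@░┃             
    ┃2024-12-08,Paris,eve82@exa░┃             
    ┃2024-03-15,Mumbai,frank91@░┃             
    ┃2024-10-02,Mumbai,alice98@░┃             
    ┃2024-11-05,Toronto,jack79@░┃             
    ┃2024-11-27,New York,eve8@e░┃             
    ┃2024-11-10,Mumbai,bob66@ex░┃             
    ┃2024-08-21,Toronto,dave41@░┃             
    ┃2024-10-19,Toronto,eve62@e▼┃             
    ┗━━━━━━━━━━━━━━━━━━━━━━━━━━━┛━━━━━━━━━━━━━
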